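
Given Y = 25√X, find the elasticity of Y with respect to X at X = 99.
Elasticity = 1/2

Elasticity = (dY/dX) · (X/Y)

dY/dX = 25/(2·√X)
At X = 99: dY/dX = 25·√11/66, Y = 75·√11

Elasticity = (25·√11/66) · (99 / (75·√11)) = 1/2

Interpretation: for a small percentage change in X, the percentage change in Y is approximately 0.50 times as large.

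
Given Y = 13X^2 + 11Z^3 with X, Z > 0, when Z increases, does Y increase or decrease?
Y increases

Taking the partial derivative:
∂Y/∂Z = 33Z^2

∂Y/∂Z = 33Z^2 > 0 (assuming positive values)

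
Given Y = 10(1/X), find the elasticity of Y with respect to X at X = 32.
Elasticity = -1

Elasticity = (dY/dX) · (X/Y)

dY/dX = -10/X²
At X = 32: dY/dX = -5/512, Y = 5/16

Elasticity = (-5/512) · (32 / (5/16)) = -1

Interpretation: for a small percentage change in X, the percentage change in Y is approximately -1.00 times as large.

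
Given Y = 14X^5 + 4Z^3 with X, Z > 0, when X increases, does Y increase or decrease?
Y increases

Taking the partial derivative:
∂Y/∂X = 70X^4

∂Y/∂X = 70X^4 > 0 (assuming positive values)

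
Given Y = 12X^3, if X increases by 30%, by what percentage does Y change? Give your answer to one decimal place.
119.7%

For Y = 12X^3:
If X → X(1 + 0.3)
Then Y → Y · (1 + 0.3)^3
     = Y · 2.1970

Percentage change = ((1 + 0.3)^3 − 1) × 100% = 119.7%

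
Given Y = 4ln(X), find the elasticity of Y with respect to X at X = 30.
Elasticity = 1/ln(30) ≈ 0.2940

Elasticity = (dY/dX) · (X/Y)

dY/dX = 4/X
At X = 30: dY/dX = 2/15, Y = 4·ln(30)

Elasticity = (2/15) · (30 / (4·ln(30))) = 1/ln(30) ≈ 0.2940

Interpretation: for a small percentage change in X, the percentage change in Y is approximately 0.29 times as large.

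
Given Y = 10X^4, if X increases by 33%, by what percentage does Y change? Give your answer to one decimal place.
212.9%

For Y = 10X^4:
If X → X(1 + 0.33)
Then Y → Y · (1 + 0.33)^4
     ≈ Y · 3.1290

Percentage change = ((1 + 0.33)^4 − 1) × 100% ≈ 212.9%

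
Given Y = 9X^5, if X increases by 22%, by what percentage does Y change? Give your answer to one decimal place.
170.3%

For Y = 9X^5:
If X → X(1 + 0.22)
Then Y → Y · (1 + 0.22)^5
     ≈ Y · 2.7027

Percentage change = ((1 + 0.22)^5 − 1) × 100% ≈ 170.3%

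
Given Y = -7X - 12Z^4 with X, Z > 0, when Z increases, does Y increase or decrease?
Y decreases

Taking the partial derivative:
∂Y/∂Z = -48Z^3

∂Y/∂Z = -48Z^3 < 0 (assuming positive values)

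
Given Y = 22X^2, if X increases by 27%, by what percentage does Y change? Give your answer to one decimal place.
61.3%

For Y = 22X^2:
If X → X(1 + 0.27)
Then Y → Y · (1 + 0.27)^2
     = Y · 1.6129

Percentage change = ((1 + 0.27)^2 − 1) × 100% ≈ 61.3%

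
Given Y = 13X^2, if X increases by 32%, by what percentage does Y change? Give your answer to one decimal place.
74.2%

For Y = 13X^2:
If X → X(1 + 0.32)
Then Y → Y · (1 + 0.32)^2
     = Y · 1.7424

Percentage change = ((1 + 0.32)^2 − 1) × 100% ≈ 74.2%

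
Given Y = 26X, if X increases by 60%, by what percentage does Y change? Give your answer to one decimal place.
60.0%

For Y = 26X:
If X → X(1 + 0.6)
Then Y → Y · (1 + 0.6)^1
     = Y · 1.6000

Percentage change = ((1 + 0.6)^1 − 1) × 100% = 60.0%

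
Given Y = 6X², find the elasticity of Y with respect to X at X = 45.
Elasticity = 2

Elasticity = (dY/dX) · (X/Y)

dY/dX = 12·X
At X = 45: dY/dX = 540, Y = 12150

Elasticity = 540 · (45 / 12150) = 2

Interpretation: for a small percentage change in X, the percentage change in Y is approximately 2.00 times as large.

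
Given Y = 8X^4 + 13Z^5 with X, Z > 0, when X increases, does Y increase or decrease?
Y increases

Taking the partial derivative:
∂Y/∂X = 32X^3

∂Y/∂X = 32X^3 > 0 (assuming positive values)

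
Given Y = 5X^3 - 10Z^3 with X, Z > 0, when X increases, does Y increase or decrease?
Y increases

Taking the partial derivative:
∂Y/∂X = 15X^2

∂Y/∂X = 15X^2 > 0 (assuming positive values)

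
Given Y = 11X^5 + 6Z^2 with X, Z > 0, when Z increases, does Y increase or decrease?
Y increases

Taking the partial derivative:
∂Y/∂Z = 12Z

∂Y/∂Z = 12Z > 0 (assuming positive values)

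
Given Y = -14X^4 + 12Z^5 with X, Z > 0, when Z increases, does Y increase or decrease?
Y increases

Taking the partial derivative:
∂Y/∂Z = 60Z^4

∂Y/∂Z = 60Z^4 > 0 (assuming positive values)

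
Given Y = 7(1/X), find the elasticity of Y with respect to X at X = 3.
Elasticity = -1

Elasticity = (dY/dX) · (X/Y)

dY/dX = -7/X²
At X = 3: dY/dX = -7/9, Y = 7/3

Elasticity = (-7/9) · (3 / (7/3)) = -1

Interpretation: for a small percentage change in X, the percentage change in Y is approximately -1.00 times as large.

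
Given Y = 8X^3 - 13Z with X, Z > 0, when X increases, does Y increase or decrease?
Y increases

Taking the partial derivative:
∂Y/∂X = 24X^2

∂Y/∂X = 24X^2 > 0 (assuming positive values)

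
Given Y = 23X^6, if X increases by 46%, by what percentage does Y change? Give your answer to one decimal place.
868.5%

For Y = 23X^6:
If X → X(1 + 0.46)
Then Y → Y · (1 + 0.46)^6
     ≈ Y · 9.6854

Percentage change = ((1 + 0.46)^6 − 1) × 100% ≈ 868.5%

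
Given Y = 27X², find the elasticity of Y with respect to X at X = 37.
Elasticity = 2

Elasticity = (dY/dX) · (X/Y)

dY/dX = 54·X
At X = 37: dY/dX = 1998, Y = 36963

Elasticity = 1998 · (37 / 36963) = 2

Interpretation: for a small percentage change in X, the percentage change in Y is approximately 2.00 times as large.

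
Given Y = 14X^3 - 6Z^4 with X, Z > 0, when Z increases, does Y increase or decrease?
Y decreases

Taking the partial derivative:
∂Y/∂Z = -24Z^3

∂Y/∂Z = -24Z^3 < 0 (assuming positive values)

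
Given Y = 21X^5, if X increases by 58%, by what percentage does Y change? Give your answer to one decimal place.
884.7%

For Y = 21X^5:
If X → X(1 + 0.58)
Then Y → Y · (1 + 0.58)^5
     ≈ Y · 9.8466

Percentage change = ((1 + 0.58)^5 − 1) × 100% ≈ 884.7%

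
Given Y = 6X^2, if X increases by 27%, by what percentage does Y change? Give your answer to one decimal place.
61.3%

For Y = 6X^2:
If X → X(1 + 0.27)
Then Y → Y · (1 + 0.27)^2
     = Y · 1.6129

Percentage change = ((1 + 0.27)^2 − 1) × 100% ≈ 61.3%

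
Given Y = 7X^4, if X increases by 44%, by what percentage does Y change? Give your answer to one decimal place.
330.0%

For Y = 7X^4:
If X → X(1 + 0.44)
Then Y → Y · (1 + 0.44)^4
     ≈ Y · 4.2998

Percentage change = ((1 + 0.44)^4 − 1) × 100% ≈ 330.0%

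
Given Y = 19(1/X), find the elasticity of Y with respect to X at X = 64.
Elasticity = -1

Elasticity = (dY/dX) · (X/Y)

dY/dX = -19/X²
At X = 64: dY/dX = -19/4096, Y = 19/64

Elasticity = (-19/4096) · (64 / (19/64)) = -1

Interpretation: for a small percentage change in X, the percentage change in Y is approximately -1.00 times as large.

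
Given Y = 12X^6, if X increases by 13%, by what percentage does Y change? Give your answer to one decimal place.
108.2%

For Y = 12X^6:
If X → X(1 + 0.13)
Then Y → Y · (1 + 0.13)^6
     ≈ Y · 2.0820

Percentage change = ((1 + 0.13)^6 − 1) × 100% ≈ 108.2%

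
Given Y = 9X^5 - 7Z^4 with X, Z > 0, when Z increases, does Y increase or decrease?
Y decreases

Taking the partial derivative:
∂Y/∂Z = -28Z^3

∂Y/∂Z = -28Z^3 < 0 (assuming positive values)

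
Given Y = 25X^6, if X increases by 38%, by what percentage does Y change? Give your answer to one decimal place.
590.7%

For Y = 25X^6:
If X → X(1 + 0.38)
Then Y → Y · (1 + 0.38)^6
     ≈ Y · 6.9068

Percentage change = ((1 + 0.38)^6 − 1) × 100% ≈ 590.7%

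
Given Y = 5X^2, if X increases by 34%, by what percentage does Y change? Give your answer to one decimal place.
79.6%

For Y = 5X^2:
If X → X(1 + 0.34)
Then Y → Y · (1 + 0.34)^2
     = Y · 1.7956

Percentage change = ((1 + 0.34)^2 − 1) × 100% ≈ 79.6%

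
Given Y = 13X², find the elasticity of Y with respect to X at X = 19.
Elasticity = 2

Elasticity = (dY/dX) · (X/Y)

dY/dX = 26·X
At X = 19: dY/dX = 494, Y = 4693

Elasticity = 494 · (19 / 4693) = 2

Interpretation: for a small percentage change in X, the percentage change in Y is approximately 2.00 times as large.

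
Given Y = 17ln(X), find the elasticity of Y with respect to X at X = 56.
Elasticity = 1/ln(56) ≈ 0.2484

Elasticity = (dY/dX) · (X/Y)

dY/dX = 17/X
At X = 56: dY/dX = 17/56, Y = 17·ln(56)

Elasticity = (17/56) · (56 / (17·ln(56))) = 1/ln(56) ≈ 0.2484

Interpretation: for a small percentage change in X, the percentage change in Y is approximately 0.25 times as large.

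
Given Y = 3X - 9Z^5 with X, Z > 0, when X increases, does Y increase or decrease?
Y increases

Taking the partial derivative:
∂Y/∂X = 3

∂Y/∂X = 3 > 0 (assuming positive values)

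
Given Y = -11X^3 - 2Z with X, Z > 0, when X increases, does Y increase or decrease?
Y decreases

Taking the partial derivative:
∂Y/∂X = -33X^2

∂Y/∂X = -33X^2 < 0 (assuming positive values)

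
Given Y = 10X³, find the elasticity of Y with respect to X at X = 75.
Elasticity = 3

Elasticity = (dY/dX) · (X/Y)

dY/dX = 30·X²
At X = 75: dY/dX = 168750, Y = 4218750

Elasticity = 168750 · (75 / 4218750) = 3

Interpretation: for a small percentage change in X, the percentage change in Y is approximately 3.00 times as large.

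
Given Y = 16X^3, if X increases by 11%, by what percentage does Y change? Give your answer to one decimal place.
36.8%

For Y = 16X^3:
If X → X(1 + 0.11)
Then Y → Y · (1 + 0.11)^3
     ≈ Y · 1.3676

Percentage change = ((1 + 0.11)^3 − 1) × 100% ≈ 36.8%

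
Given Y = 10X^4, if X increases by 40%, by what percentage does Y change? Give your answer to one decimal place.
284.2%

For Y = 10X^4:
If X → X(1 + 0.4)
Then Y → Y · (1 + 0.4)^4
     = Y · 3.8416

Percentage change = ((1 + 0.4)^4 − 1) × 100% ≈ 284.2%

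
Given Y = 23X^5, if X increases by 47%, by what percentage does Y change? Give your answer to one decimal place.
586.4%

For Y = 23X^5:
If X → X(1 + 0.47)
Then Y → Y · (1 + 0.47)^5
     ≈ Y · 6.8641

Percentage change = ((1 + 0.47)^5 − 1) × 100% ≈ 586.4%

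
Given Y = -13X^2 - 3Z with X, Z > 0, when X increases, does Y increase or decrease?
Y decreases

Taking the partial derivative:
∂Y/∂X = -26X

∂Y/∂X = -26X < 0 (assuming positive values)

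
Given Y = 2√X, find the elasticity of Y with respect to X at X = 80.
Elasticity = 1/2

Elasticity = (dY/dX) · (X/Y)

dY/dX = 1/√X
At X = 80: dY/dX = √5/20, Y = 8·√5

Elasticity = (√5/20) · (80 / (8·√5)) = 1/2

Interpretation: for a small percentage change in X, the percentage change in Y is approximately 0.50 times as large.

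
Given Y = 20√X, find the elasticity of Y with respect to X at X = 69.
Elasticity = 1/2

Elasticity = (dY/dX) · (X/Y)

dY/dX = 10/√X
At X = 69: dY/dX = 10·√69/69, Y = 20·√69

Elasticity = (10·√69/69) · (69 / (20·√69)) = 1/2

Interpretation: for a small percentage change in X, the percentage change in Y is approximately 0.50 times as large.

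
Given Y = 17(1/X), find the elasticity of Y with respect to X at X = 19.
Elasticity = -1

Elasticity = (dY/dX) · (X/Y)

dY/dX = -17/X²
At X = 19: dY/dX = -17/361, Y = 17/19

Elasticity = (-17/361) · (19 / (17/19)) = -1

Interpretation: for a small percentage change in X, the percentage change in Y is approximately -1.00 times as large.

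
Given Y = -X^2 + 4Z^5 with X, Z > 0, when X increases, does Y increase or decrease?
Y decreases

Taking the partial derivative:
∂Y/∂X = -2X

∂Y/∂X = -2X < 0 (assuming positive values)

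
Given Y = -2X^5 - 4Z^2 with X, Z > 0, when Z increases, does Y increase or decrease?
Y decreases

Taking the partial derivative:
∂Y/∂Z = -8Z

∂Y/∂Z = -8Z < 0 (assuming positive values)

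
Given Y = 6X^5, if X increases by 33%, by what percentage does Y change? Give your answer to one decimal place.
316.2%

For Y = 6X^5:
If X → X(1 + 0.33)
Then Y → Y · (1 + 0.33)^5
     ≈ Y · 4.1616

Percentage change = ((1 + 0.33)^5 − 1) × 100% ≈ 316.2%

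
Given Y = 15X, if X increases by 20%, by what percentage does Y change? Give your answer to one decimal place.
20.0%

For Y = 15X:
If X → X(1 + 0.2)
Then Y → Y · (1 + 0.2)^1
     = Y · 1.2000

Percentage change = ((1 + 0.2)^1 − 1) × 100% = 20.0%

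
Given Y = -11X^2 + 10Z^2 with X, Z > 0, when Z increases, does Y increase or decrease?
Y increases

Taking the partial derivative:
∂Y/∂Z = 20Z

∂Y/∂Z = 20Z > 0 (assuming positive values)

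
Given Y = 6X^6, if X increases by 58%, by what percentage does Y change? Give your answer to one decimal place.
1455.8%

For Y = 6X^6:
If X → X(1 + 0.58)
Then Y → Y · (1 + 0.58)^6
     ≈ Y · 15.5576

Percentage change = ((1 + 0.58)^6 − 1) × 100% ≈ 1455.8%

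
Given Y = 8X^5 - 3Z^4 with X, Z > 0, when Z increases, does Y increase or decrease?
Y decreases

Taking the partial derivative:
∂Y/∂Z = -12Z^3

∂Y/∂Z = -12Z^3 < 0 (assuming positive values)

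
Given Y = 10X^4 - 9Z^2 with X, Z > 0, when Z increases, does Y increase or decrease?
Y decreases

Taking the partial derivative:
∂Y/∂Z = -18Z

∂Y/∂Z = -18Z < 0 (assuming positive values)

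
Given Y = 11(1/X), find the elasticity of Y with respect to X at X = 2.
Elasticity = -1

Elasticity = (dY/dX) · (X/Y)

dY/dX = -11/X²
At X = 2: dY/dX = -11/4, Y = 11/2

Elasticity = (-11/4) · (2 / (11/2)) = -1

Interpretation: for a small percentage change in X, the percentage change in Y is approximately -1.00 times as large.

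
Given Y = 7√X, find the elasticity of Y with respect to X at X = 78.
Elasticity = 1/2

Elasticity = (dY/dX) · (X/Y)

dY/dX = 7/(2·√X)
At X = 78: dY/dX = 7·√78/156, Y = 7·√78

Elasticity = (7·√78/156) · (78 / (7·√78)) = 1/2

Interpretation: for a small percentage change in X, the percentage change in Y is approximately 0.50 times as large.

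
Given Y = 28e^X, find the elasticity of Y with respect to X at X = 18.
Elasticity = 18

Elasticity = (dY/dX) · (X/Y)

dY/dX = 28·e^X
At X = 18: dY/dX = 28·e^18, Y = 28·e^18

Elasticity = (28·e^18) · (18 / (28·e^18)) = 18

Interpretation: for a small percentage change in X, the percentage change in Y is approximately 18.00 times as large.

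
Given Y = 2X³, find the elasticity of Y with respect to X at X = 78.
Elasticity = 3

Elasticity = (dY/dX) · (X/Y)

dY/dX = 6·X²
At X = 78: dY/dX = 36504, Y = 949104

Elasticity = 36504 · (78 / 949104) = 3

Interpretation: for a small percentage change in X, the percentage change in Y is approximately 3.00 times as large.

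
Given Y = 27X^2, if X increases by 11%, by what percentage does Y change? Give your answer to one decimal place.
23.2%

For Y = 27X^2:
If X → X(1 + 0.11)
Then Y → Y · (1 + 0.11)^2
     = Y · 1.2321

Percentage change = ((1 + 0.11)^2 − 1) × 100% ≈ 23.2%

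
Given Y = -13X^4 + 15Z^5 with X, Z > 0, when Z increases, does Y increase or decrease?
Y increases

Taking the partial derivative:
∂Y/∂Z = 75Z^4

∂Y/∂Z = 75Z^4 > 0 (assuming positive values)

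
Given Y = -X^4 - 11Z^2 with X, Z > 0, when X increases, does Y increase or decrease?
Y decreases

Taking the partial derivative:
∂Y/∂X = -4X^3

∂Y/∂X = -4X^3 < 0 (assuming positive values)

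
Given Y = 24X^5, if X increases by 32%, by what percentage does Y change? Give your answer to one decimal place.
300.7%

For Y = 24X^5:
If X → X(1 + 0.32)
Then Y → Y · (1 + 0.32)^5
     ≈ Y · 4.0075

Percentage change = ((1 + 0.32)^5 − 1) × 100% ≈ 300.7%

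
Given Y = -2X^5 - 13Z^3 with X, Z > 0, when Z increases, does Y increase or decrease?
Y decreases

Taking the partial derivative:
∂Y/∂Z = -39Z^2

∂Y/∂Z = -39Z^2 < 0 (assuming positive values)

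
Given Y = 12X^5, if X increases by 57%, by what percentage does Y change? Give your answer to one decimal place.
853.9%

For Y = 12X^5:
If X → X(1 + 0.57)
Then Y → Y · (1 + 0.57)^5
     ≈ Y · 9.5389

Percentage change = ((1 + 0.57)^5 − 1) × 100% ≈ 853.9%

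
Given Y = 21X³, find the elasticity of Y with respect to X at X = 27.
Elasticity = 3

Elasticity = (dY/dX) · (X/Y)

dY/dX = 63·X²
At X = 27: dY/dX = 45927, Y = 413343

Elasticity = 45927 · (27 / 413343) = 3

Interpretation: for a small percentage change in X, the percentage change in Y is approximately 3.00 times as large.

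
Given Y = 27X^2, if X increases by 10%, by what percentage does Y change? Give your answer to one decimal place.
21.0%

For Y = 27X^2:
If X → X(1 + 0.1)
Then Y → Y · (1 + 0.1)^2
     = Y · 1.2100

Percentage change = ((1 + 0.1)^2 − 1) × 100% = 21.0%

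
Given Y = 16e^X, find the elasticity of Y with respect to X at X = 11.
Elasticity = 11

Elasticity = (dY/dX) · (X/Y)

dY/dX = 16·e^X
At X = 11: dY/dX = 16·e^11, Y = 16·e^11

Elasticity = (16·e^11) · (11 / (16·e^11)) = 11

Interpretation: for a small percentage change in X, the percentage change in Y is approximately 11.00 times as large.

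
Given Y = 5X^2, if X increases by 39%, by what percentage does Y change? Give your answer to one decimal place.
93.2%

For Y = 5X^2:
If X → X(1 + 0.39)
Then Y → Y · (1 + 0.39)^2
     = Y · 1.9321

Percentage change = ((1 + 0.39)^2 − 1) × 100% ≈ 93.2%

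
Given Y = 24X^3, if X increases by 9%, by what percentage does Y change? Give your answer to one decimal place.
29.5%

For Y = 24X^3:
If X → X(1 + 0.09)
Then Y → Y · (1 + 0.09)^3
     ≈ Y · 1.2950

Percentage change = ((1 + 0.09)^3 − 1) × 100% ≈ 29.5%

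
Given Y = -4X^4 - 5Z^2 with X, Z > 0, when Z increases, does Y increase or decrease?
Y decreases

Taking the partial derivative:
∂Y/∂Z = -10Z

∂Y/∂Z = -10Z < 0 (assuming positive values)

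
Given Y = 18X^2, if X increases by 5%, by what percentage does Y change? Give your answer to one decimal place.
10.3%

For Y = 18X^2:
If X → X(1 + 0.05)
Then Y → Y · (1 + 0.05)^2
     = Y · 1.1025

Percentage change = ((1 + 0.05)^2 − 1) × 100% ≈ 10.3%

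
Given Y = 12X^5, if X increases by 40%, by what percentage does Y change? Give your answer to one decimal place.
437.8%

For Y = 12X^5:
If X → X(1 + 0.4)
Then Y → Y · (1 + 0.4)^5
     ≈ Y · 5.3782

Percentage change = ((1 + 0.4)^5 − 1) × 100% ≈ 437.8%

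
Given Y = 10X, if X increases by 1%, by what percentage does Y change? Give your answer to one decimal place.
1.0%

For Y = 10X:
If X → X(1 + 0.01)
Then Y → Y · (1 + 0.01)^1
     = Y · 1.0100

Percentage change = ((1 + 0.01)^1 − 1) × 100% = 1.0%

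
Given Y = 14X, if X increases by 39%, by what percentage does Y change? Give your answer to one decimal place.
39.0%

For Y = 14X:
If X → X(1 + 0.39)
Then Y → Y · (1 + 0.39)^1
     = Y · 1.3900

Percentage change = ((1 + 0.39)^1 − 1) × 100% = 39.0%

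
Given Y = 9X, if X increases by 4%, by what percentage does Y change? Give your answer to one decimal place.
4.0%

For Y = 9X:
If X → X(1 + 0.04)
Then Y → Y · (1 + 0.04)^1
     = Y · 1.0400

Percentage change = ((1 + 0.04)^1 − 1) × 100% = 4.0%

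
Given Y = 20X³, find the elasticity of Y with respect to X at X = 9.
Elasticity = 3

Elasticity = (dY/dX) · (X/Y)

dY/dX = 60·X²
At X = 9: dY/dX = 4860, Y = 14580

Elasticity = 4860 · (9 / 14580) = 3

Interpretation: for a small percentage change in X, the percentage change in Y is approximately 3.00 times as large.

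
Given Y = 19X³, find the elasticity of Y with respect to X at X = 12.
Elasticity = 3

Elasticity = (dY/dX) · (X/Y)

dY/dX = 57·X²
At X = 12: dY/dX = 8208, Y = 32832

Elasticity = 8208 · (12 / 32832) = 3

Interpretation: for a small percentage change in X, the percentage change in Y is approximately 3.00 times as large.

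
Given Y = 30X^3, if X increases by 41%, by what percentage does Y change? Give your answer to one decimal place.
180.3%

For Y = 30X^3:
If X → X(1 + 0.41)
Then Y → Y · (1 + 0.41)^3
     ≈ Y · 2.8032

Percentage change = ((1 + 0.41)^3 − 1) × 100% ≈ 180.3%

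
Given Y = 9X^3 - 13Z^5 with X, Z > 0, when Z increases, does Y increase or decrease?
Y decreases

Taking the partial derivative:
∂Y/∂Z = -65Z^4

∂Y/∂Z = -65Z^4 < 0 (assuming positive values)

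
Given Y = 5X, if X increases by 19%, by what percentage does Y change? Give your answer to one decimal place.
19.0%

For Y = 5X:
If X → X(1 + 0.19)
Then Y → Y · (1 + 0.19)^1
     = Y · 1.1900

Percentage change = ((1 + 0.19)^1 − 1) × 100% = 19.0%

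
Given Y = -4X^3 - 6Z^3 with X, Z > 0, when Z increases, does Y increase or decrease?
Y decreases

Taking the partial derivative:
∂Y/∂Z = -18Z^2

∂Y/∂Z = -18Z^2 < 0 (assuming positive values)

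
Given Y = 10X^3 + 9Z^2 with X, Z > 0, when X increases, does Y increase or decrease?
Y increases

Taking the partial derivative:
∂Y/∂X = 30X^2

∂Y/∂X = 30X^2 > 0 (assuming positive values)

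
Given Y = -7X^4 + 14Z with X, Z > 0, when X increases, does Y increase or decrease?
Y decreases

Taking the partial derivative:
∂Y/∂X = -28X^3

∂Y/∂X = -28X^3 < 0 (assuming positive values)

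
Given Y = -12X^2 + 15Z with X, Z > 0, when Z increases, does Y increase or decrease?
Y increases

Taking the partial derivative:
∂Y/∂Z = 15

∂Y/∂Z = 15 > 0 (assuming positive values)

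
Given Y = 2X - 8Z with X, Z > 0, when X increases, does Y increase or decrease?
Y increases

Taking the partial derivative:
∂Y/∂X = 2

∂Y/∂X = 2 > 0 (assuming positive values)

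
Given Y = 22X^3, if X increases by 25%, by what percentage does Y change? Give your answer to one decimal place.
95.3%

For Y = 22X^3:
If X → X(1 + 0.25)
Then Y → Y · (1 + 0.25)^3
     ≈ Y · 1.9531

Percentage change = ((1 + 0.25)^3 − 1) × 100% ≈ 95.3%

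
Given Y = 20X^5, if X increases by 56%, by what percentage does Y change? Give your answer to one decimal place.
823.9%

For Y = 20X^5:
If X → X(1 + 0.56)
Then Y → Y · (1 + 0.56)^5
     ≈ Y · 9.2390

Percentage change = ((1 + 0.56)^5 − 1) × 100% ≈ 823.9%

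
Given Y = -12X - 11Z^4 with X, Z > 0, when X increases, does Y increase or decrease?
Y decreases

Taking the partial derivative:
∂Y/∂X = -12

∂Y/∂X = -12 < 0 (assuming positive values)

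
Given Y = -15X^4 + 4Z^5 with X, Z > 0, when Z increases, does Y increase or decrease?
Y increases

Taking the partial derivative:
∂Y/∂Z = 20Z^4

∂Y/∂Z = 20Z^4 > 0 (assuming positive values)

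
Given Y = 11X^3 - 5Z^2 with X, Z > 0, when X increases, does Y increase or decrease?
Y increases

Taking the partial derivative:
∂Y/∂X = 33X^2

∂Y/∂X = 33X^2 > 0 (assuming positive values)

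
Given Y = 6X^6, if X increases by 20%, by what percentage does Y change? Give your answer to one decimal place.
198.6%

For Y = 6X^6:
If X → X(1 + 0.2)
Then Y → Y · (1 + 0.2)^6
     ≈ Y · 2.9860

Percentage change = ((1 + 0.2)^6 − 1) × 100% ≈ 198.6%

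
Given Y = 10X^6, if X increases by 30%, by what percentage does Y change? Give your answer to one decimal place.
382.7%

For Y = 10X^6:
If X → X(1 + 0.3)
Then Y → Y · (1 + 0.3)^6
     ≈ Y · 4.8268

Percentage change = ((1 + 0.3)^6 − 1) × 100% ≈ 382.7%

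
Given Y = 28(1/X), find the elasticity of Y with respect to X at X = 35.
Elasticity = -1

Elasticity = (dY/dX) · (X/Y)

dY/dX = -28/X²
At X = 35: dY/dX = -4/175, Y = 4/5

Elasticity = (-4/175) · (35 / (4/5)) = -1

Interpretation: for a small percentage change in X, the percentage change in Y is approximately -1.00 times as large.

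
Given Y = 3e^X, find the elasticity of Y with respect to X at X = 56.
Elasticity = 56

Elasticity = (dY/dX) · (X/Y)

dY/dX = 3·e^X
At X = 56: dY/dX = 3·e^56, Y = 3·e^56

Elasticity = (3·e^56) · (56 / (3·e^56)) = 56

Interpretation: for a small percentage change in X, the percentage change in Y is approximately 56.00 times as large.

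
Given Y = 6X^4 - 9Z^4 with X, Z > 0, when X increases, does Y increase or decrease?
Y increases

Taking the partial derivative:
∂Y/∂X = 24X^3

∂Y/∂X = 24X^3 > 0 (assuming positive values)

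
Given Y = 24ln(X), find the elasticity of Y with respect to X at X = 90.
Elasticity = 1/ln(90) ≈ 0.2222

Elasticity = (dY/dX) · (X/Y)

dY/dX = 24/X
At X = 90: dY/dX = 4/15, Y = 24·ln(90)

Elasticity = (4/15) · (90 / (24·ln(90))) = 1/ln(90) ≈ 0.2222

Interpretation: for a small percentage change in X, the percentage change in Y is approximately 0.22 times as large.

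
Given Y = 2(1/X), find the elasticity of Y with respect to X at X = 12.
Elasticity = -1

Elasticity = (dY/dX) · (X/Y)

dY/dX = -2/X²
At X = 12: dY/dX = -1/72, Y = 1/6

Elasticity = (-1/72) · (12 / (1/6)) = -1

Interpretation: for a small percentage change in X, the percentage change in Y is approximately -1.00 times as large.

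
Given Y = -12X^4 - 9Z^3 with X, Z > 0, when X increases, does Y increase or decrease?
Y decreases

Taking the partial derivative:
∂Y/∂X = -48X^3

∂Y/∂X = -48X^3 < 0 (assuming positive values)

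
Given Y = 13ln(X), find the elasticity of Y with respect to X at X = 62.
Elasticity = 1/ln(62) ≈ 0.2423

Elasticity = (dY/dX) · (X/Y)

dY/dX = 13/X
At X = 62: dY/dX = 13/62, Y = 13·ln(62)

Elasticity = (13/62) · (62 / (13·ln(62))) = 1/ln(62) ≈ 0.2423

Interpretation: for a small percentage change in X, the percentage change in Y is approximately 0.24 times as large.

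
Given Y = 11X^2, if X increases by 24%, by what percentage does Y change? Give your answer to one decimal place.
53.8%

For Y = 11X^2:
If X → X(1 + 0.24)
Then Y → Y · (1 + 0.24)^2
     = Y · 1.5376

Percentage change = ((1 + 0.24)^2 − 1) × 100% ≈ 53.8%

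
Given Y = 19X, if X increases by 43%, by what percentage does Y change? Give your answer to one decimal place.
43.0%

For Y = 19X:
If X → X(1 + 0.43)
Then Y → Y · (1 + 0.43)^1
     = Y · 1.4300

Percentage change = ((1 + 0.43)^1 − 1) × 100% = 43.0%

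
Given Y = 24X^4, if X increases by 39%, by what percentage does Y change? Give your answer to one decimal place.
273.3%

For Y = 24X^4:
If X → X(1 + 0.39)
Then Y → Y · (1 + 0.39)^4
     ≈ Y · 3.7330

Percentage change = ((1 + 0.39)^4 − 1) × 100% ≈ 273.3%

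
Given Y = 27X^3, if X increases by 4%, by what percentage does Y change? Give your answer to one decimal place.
12.5%

For Y = 27X^3:
If X → X(1 + 0.04)
Then Y → Y · (1 + 0.04)^3
     ≈ Y · 1.1249

Percentage change = ((1 + 0.04)^3 − 1) × 100% ≈ 12.5%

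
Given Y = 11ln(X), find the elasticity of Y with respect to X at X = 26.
Elasticity = 1/ln(26) ≈ 0.3069

Elasticity = (dY/dX) · (X/Y)

dY/dX = 11/X
At X = 26: dY/dX = 11/26, Y = 11·ln(26)

Elasticity = (11/26) · (26 / (11·ln(26))) = 1/ln(26) ≈ 0.3069

Interpretation: for a small percentage change in X, the percentage change in Y is approximately 0.31 times as large.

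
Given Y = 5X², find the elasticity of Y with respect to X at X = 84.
Elasticity = 2

Elasticity = (dY/dX) · (X/Y)

dY/dX = 10·X
At X = 84: dY/dX = 840, Y = 35280

Elasticity = 840 · (84 / 35280) = 2

Interpretation: for a small percentage change in X, the percentage change in Y is approximately 2.00 times as large.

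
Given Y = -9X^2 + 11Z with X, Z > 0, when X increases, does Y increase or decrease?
Y decreases

Taking the partial derivative:
∂Y/∂X = -18X

∂Y/∂X = -18X < 0 (assuming positive values)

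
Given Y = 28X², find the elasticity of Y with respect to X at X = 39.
Elasticity = 2

Elasticity = (dY/dX) · (X/Y)

dY/dX = 56·X
At X = 39: dY/dX = 2184, Y = 42588

Elasticity = 2184 · (39 / 42588) = 2

Interpretation: for a small percentage change in X, the percentage change in Y is approximately 2.00 times as large.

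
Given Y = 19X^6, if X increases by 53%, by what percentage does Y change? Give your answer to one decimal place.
1182.8%

For Y = 19X^6:
If X → X(1 + 0.53)
Then Y → Y · (1 + 0.53)^6
     ≈ Y · 12.8277

Percentage change = ((1 + 0.53)^6 − 1) × 100% ≈ 1182.8%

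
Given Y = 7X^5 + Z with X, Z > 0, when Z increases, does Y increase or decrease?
Y increases

Taking the partial derivative:
∂Y/∂Z = 1

∂Y/∂Z = 1 > 0 (assuming positive values)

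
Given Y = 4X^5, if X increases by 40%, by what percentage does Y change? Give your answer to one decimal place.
437.8%

For Y = 4X^5:
If X → X(1 + 0.4)
Then Y → Y · (1 + 0.4)^5
     ≈ Y · 5.3782

Percentage change = ((1 + 0.4)^5 − 1) × 100% ≈ 437.8%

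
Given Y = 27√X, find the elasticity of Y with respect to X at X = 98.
Elasticity = 1/2

Elasticity = (dY/dX) · (X/Y)

dY/dX = 27/(2·√X)
At X = 98: dY/dX = 27·√2/28, Y = 189·√2

Elasticity = (27·√2/28) · (98 / (189·√2)) = 1/2

Interpretation: for a small percentage change in X, the percentage change in Y is approximately 0.50 times as large.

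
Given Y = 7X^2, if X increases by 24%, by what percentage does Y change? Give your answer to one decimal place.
53.8%

For Y = 7X^2:
If X → X(1 + 0.24)
Then Y → Y · (1 + 0.24)^2
     = Y · 1.5376

Percentage change = ((1 + 0.24)^2 − 1) × 100% ≈ 53.8%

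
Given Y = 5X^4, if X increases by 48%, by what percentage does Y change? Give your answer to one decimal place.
379.8%

For Y = 5X^4:
If X → X(1 + 0.48)
Then Y → Y · (1 + 0.48)^4
     ≈ Y · 4.7979

Percentage change = ((1 + 0.48)^4 − 1) × 100% ≈ 379.8%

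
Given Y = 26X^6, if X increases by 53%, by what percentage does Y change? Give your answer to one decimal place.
1182.8%

For Y = 26X^6:
If X → X(1 + 0.53)
Then Y → Y · (1 + 0.53)^6
     ≈ Y · 12.8277

Percentage change = ((1 + 0.53)^6 − 1) × 100% ≈ 1182.8%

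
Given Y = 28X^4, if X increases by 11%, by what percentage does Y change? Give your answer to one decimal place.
51.8%

For Y = 28X^4:
If X → X(1 + 0.11)
Then Y → Y · (1 + 0.11)^4
     ≈ Y · 1.5181

Percentage change = ((1 + 0.11)^4 − 1) × 100% ≈ 51.8%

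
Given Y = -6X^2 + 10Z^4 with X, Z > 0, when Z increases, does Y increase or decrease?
Y increases

Taking the partial derivative:
∂Y/∂Z = 40Z^3

∂Y/∂Z = 40Z^3 > 0 (assuming positive values)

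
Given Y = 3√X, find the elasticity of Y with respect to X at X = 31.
Elasticity = 1/2

Elasticity = (dY/dX) · (X/Y)

dY/dX = 3/(2·√X)
At X = 31: dY/dX = 3·√31/62, Y = 3·√31

Elasticity = (3·√31/62) · (31 / (3·√31)) = 1/2

Interpretation: for a small percentage change in X, the percentage change in Y is approximately 0.50 times as large.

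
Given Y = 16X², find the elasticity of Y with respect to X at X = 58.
Elasticity = 2

Elasticity = (dY/dX) · (X/Y)

dY/dX = 32·X
At X = 58: dY/dX = 1856, Y = 53824

Elasticity = 1856 · (58 / 53824) = 2

Interpretation: for a small percentage change in X, the percentage change in Y is approximately 2.00 times as large.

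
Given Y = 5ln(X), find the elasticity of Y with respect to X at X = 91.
Elasticity = 1/ln(91) ≈ 0.2217

Elasticity = (dY/dX) · (X/Y)

dY/dX = 5/X
At X = 91: dY/dX = 5/91, Y = 5·ln(91)

Elasticity = (5/91) · (91 / (5·ln(91))) = 1/ln(91) ≈ 0.2217

Interpretation: for a small percentage change in X, the percentage change in Y is approximately 0.22 times as large.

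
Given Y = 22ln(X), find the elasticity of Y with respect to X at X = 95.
Elasticity = 1/ln(95) ≈ 0.2196

Elasticity = (dY/dX) · (X/Y)

dY/dX = 22/X
At X = 95: dY/dX = 22/95, Y = 22·ln(95)

Elasticity = (22/95) · (95 / (22·ln(95))) = 1/ln(95) ≈ 0.2196

Interpretation: for a small percentage change in X, the percentage change in Y is approximately 0.22 times as large.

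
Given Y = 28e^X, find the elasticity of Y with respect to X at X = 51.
Elasticity = 51

Elasticity = (dY/dX) · (X/Y)

dY/dX = 28·e^X
At X = 51: dY/dX = 28·e^51, Y = 28·e^51

Elasticity = (28·e^51) · (51 / (28·e^51)) = 51

Interpretation: for a small percentage change in X, the percentage change in Y is approximately 51.00 times as large.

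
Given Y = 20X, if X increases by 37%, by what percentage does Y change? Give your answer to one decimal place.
37.0%

For Y = 20X:
If X → X(1 + 0.37)
Then Y → Y · (1 + 0.37)^1
     = Y · 1.3700

Percentage change = ((1 + 0.37)^1 − 1) × 100% = 37.0%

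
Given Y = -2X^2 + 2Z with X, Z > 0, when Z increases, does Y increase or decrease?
Y increases

Taking the partial derivative:
∂Y/∂Z = 2

∂Y/∂Z = 2 > 0 (assuming positive values)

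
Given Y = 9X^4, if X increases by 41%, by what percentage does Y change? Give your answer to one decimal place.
295.3%

For Y = 9X^4:
If X → X(1 + 0.41)
Then Y → Y · (1 + 0.41)^4
     ≈ Y · 3.9525

Percentage change = ((1 + 0.41)^4 − 1) × 100% ≈ 295.3%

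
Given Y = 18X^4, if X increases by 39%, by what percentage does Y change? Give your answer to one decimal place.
273.3%

For Y = 18X^4:
If X → X(1 + 0.39)
Then Y → Y · (1 + 0.39)^4
     ≈ Y · 3.7330

Percentage change = ((1 + 0.39)^4 − 1) × 100% ≈ 273.3%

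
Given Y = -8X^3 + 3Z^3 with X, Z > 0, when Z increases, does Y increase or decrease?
Y increases

Taking the partial derivative:
∂Y/∂Z = 9Z^2

∂Y/∂Z = 9Z^2 > 0 (assuming positive values)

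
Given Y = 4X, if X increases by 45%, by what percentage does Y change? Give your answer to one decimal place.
45.0%

For Y = 4X:
If X → X(1 + 0.45)
Then Y → Y · (1 + 0.45)^1
     = Y · 1.4500

Percentage change = ((1 + 0.45)^1 − 1) × 100% = 45.0%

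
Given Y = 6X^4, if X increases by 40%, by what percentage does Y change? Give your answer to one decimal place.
284.2%

For Y = 6X^4:
If X → X(1 + 0.4)
Then Y → Y · (1 + 0.4)^4
     = Y · 3.8416

Percentage change = ((1 + 0.4)^4 − 1) × 100% ≈ 284.2%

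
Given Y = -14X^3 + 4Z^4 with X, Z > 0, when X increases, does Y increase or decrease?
Y decreases

Taking the partial derivative:
∂Y/∂X = -42X^2

∂Y/∂X = -42X^2 < 0 (assuming positive values)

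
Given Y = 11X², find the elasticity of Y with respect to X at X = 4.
Elasticity = 2

Elasticity = (dY/dX) · (X/Y)

dY/dX = 22·X
At X = 4: dY/dX = 88, Y = 176

Elasticity = 88 · (4 / 176) = 2

Interpretation: for a small percentage change in X, the percentage change in Y is approximately 2.00 times as large.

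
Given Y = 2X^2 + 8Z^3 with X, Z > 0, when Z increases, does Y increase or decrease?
Y increases

Taking the partial derivative:
∂Y/∂Z = 24Z^2

∂Y/∂Z = 24Z^2 > 0 (assuming positive values)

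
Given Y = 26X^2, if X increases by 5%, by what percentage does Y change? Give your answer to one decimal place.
10.3%

For Y = 26X^2:
If X → X(1 + 0.05)
Then Y → Y · (1 + 0.05)^2
     = Y · 1.1025

Percentage change = ((1 + 0.05)^2 − 1) × 100% ≈ 10.3%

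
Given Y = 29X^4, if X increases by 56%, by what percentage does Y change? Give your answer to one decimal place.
492.2%

For Y = 29X^4:
If X → X(1 + 0.56)
Then Y → Y · (1 + 0.56)^4
     ≈ Y · 5.9224

Percentage change = ((1 + 0.56)^4 − 1) × 100% ≈ 492.2%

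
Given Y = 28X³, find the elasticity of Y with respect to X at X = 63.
Elasticity = 3

Elasticity = (dY/dX) · (X/Y)

dY/dX = 84·X²
At X = 63: dY/dX = 333396, Y = 7001316

Elasticity = 333396 · (63 / 7001316) = 3

Interpretation: for a small percentage change in X, the percentage change in Y is approximately 3.00 times as large.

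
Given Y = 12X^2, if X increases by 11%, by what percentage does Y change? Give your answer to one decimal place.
23.2%

For Y = 12X^2:
If X → X(1 + 0.11)
Then Y → Y · (1 + 0.11)^2
     = Y · 1.2321

Percentage change = ((1 + 0.11)^2 − 1) × 100% ≈ 23.2%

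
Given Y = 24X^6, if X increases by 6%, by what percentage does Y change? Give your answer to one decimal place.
41.9%

For Y = 24X^6:
If X → X(1 + 0.06)
Then Y → Y · (1 + 0.06)^6
     ≈ Y · 1.4185

Percentage change = ((1 + 0.06)^6 − 1) × 100% ≈ 41.9%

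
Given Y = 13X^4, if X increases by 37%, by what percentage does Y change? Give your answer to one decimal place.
252.3%

For Y = 13X^4:
If X → X(1 + 0.37)
Then Y → Y · (1 + 0.37)^4
     ≈ Y · 3.5228

Percentage change = ((1 + 0.37)^4 − 1) × 100% ≈ 252.3%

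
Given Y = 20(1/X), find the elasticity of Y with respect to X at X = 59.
Elasticity = -1

Elasticity = (dY/dX) · (X/Y)

dY/dX = -20/X²
At X = 59: dY/dX = -20/3481, Y = 20/59

Elasticity = (-20/3481) · (59 / (20/59)) = -1

Interpretation: for a small percentage change in X, the percentage change in Y is approximately -1.00 times as large.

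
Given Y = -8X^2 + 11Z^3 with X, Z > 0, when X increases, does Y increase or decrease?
Y decreases

Taking the partial derivative:
∂Y/∂X = -16X

∂Y/∂X = -16X < 0 (assuming positive values)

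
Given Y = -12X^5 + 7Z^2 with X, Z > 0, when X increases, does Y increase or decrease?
Y decreases

Taking the partial derivative:
∂Y/∂X = -60X^4

∂Y/∂X = -60X^4 < 0 (assuming positive values)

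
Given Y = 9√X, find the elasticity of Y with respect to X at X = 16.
Elasticity = 1/2

Elasticity = (dY/dX) · (X/Y)

dY/dX = 9/(2·√X)
At X = 16: dY/dX = 9/8, Y = 36

Elasticity = (9/8) · (16 / 36) = 1/2

Interpretation: for a small percentage change in X, the percentage change in Y is approximately 0.50 times as large.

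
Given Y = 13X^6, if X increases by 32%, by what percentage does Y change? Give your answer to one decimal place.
429.0%

For Y = 13X^6:
If X → X(1 + 0.32)
Then Y → Y · (1 + 0.32)^6
     ≈ Y · 5.2899

Percentage change = ((1 + 0.32)^6 − 1) × 100% ≈ 429.0%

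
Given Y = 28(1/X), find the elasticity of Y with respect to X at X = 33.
Elasticity = -1

Elasticity = (dY/dX) · (X/Y)

dY/dX = -28/X²
At X = 33: dY/dX = -28/1089, Y = 28/33

Elasticity = (-28/1089) · (33 / (28/33)) = -1

Interpretation: for a small percentage change in X, the percentage change in Y is approximately -1.00 times as large.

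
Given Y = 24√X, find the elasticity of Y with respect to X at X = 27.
Elasticity = 1/2

Elasticity = (dY/dX) · (X/Y)

dY/dX = 12/√X
At X = 27: dY/dX = 4·√3/3, Y = 72·√3

Elasticity = (4·√3/3) · (27 / (72·√3)) = 1/2

Interpretation: for a small percentage change in X, the percentage change in Y is approximately 0.50 times as large.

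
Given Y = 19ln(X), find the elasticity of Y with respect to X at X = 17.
Elasticity = 1/ln(17) ≈ 0.3530

Elasticity = (dY/dX) · (X/Y)

dY/dX = 19/X
At X = 17: dY/dX = 19/17, Y = 19·ln(17)

Elasticity = (19/17) · (17 / (19·ln(17))) = 1/ln(17) ≈ 0.3530

Interpretation: for a small percentage change in X, the percentage change in Y is approximately 0.35 times as large.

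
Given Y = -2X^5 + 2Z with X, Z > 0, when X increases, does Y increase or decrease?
Y decreases

Taking the partial derivative:
∂Y/∂X = -10X^4

∂Y/∂X = -10X^4 < 0 (assuming positive values)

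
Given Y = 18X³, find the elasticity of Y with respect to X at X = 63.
Elasticity = 3

Elasticity = (dY/dX) · (X/Y)

dY/dX = 54·X²
At X = 63: dY/dX = 214326, Y = 4500846

Elasticity = 214326 · (63 / 4500846) = 3

Interpretation: for a small percentage change in X, the percentage change in Y is approximately 3.00 times as large.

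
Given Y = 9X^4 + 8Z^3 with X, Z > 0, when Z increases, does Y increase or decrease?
Y increases

Taking the partial derivative:
∂Y/∂Z = 24Z^2

∂Y/∂Z = 24Z^2 > 0 (assuming positive values)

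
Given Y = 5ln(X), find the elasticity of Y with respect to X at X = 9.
Elasticity = 1/ln(9) ≈ 0.4551

Elasticity = (dY/dX) · (X/Y)

dY/dX = 5/X
At X = 9: dY/dX = 5/9, Y = 5·ln(9)

Elasticity = (5/9) · (9 / (5·ln(9))) = 1/ln(9) ≈ 0.4551

Interpretation: for a small percentage change in X, the percentage change in Y is approximately 0.46 times as large.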